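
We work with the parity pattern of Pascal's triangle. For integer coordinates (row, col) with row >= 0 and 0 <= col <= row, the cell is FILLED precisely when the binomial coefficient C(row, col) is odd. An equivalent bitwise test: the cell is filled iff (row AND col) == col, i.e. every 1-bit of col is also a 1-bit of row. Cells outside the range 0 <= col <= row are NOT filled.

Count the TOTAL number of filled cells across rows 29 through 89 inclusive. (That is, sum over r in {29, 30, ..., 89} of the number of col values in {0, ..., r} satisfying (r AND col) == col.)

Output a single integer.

r29=11101 pc4: +16 =16
r30=11110 pc4: +16 =32
r31=11111 pc5: +32 =64
r32=100000 pc1: +2 =66
r33=100001 pc2: +4 =70
r34=100010 pc2: +4 =74
r35=100011 pc3: +8 =82
r36=100100 pc2: +4 =86
r37=100101 pc3: +8 =94
r38=100110 pc3: +8 =102
r39=100111 pc4: +16 =118
r40=101000 pc2: +4 =122
r41=101001 pc3: +8 =130
r42=101010 pc3: +8 =138
r43=101011 pc4: +16 =154
r44=101100 pc3: +8 =162
r45=101101 pc4: +16 =178
r46=101110 pc4: +16 =194
r47=101111 pc5: +32 =226
r48=110000 pc2: +4 =230
r49=110001 pc3: +8 =238
r50=110010 pc3: +8 =246
r51=110011 pc4: +16 =262
r52=110100 pc3: +8 =270
r53=110101 pc4: +16 =286
r54=110110 pc4: +16 =302
r55=110111 pc5: +32 =334
r56=111000 pc3: +8 =342
r57=111001 pc4: +16 =358
r58=111010 pc4: +16 =374
r59=111011 pc5: +32 =406
r60=111100 pc4: +16 =422
r61=111101 pc5: +32 =454
r62=111110 pc5: +32 =486
r63=111111 pc6: +64 =550
r64=1000000 pc1: +2 =552
r65=1000001 pc2: +4 =556
r66=1000010 pc2: +4 =560
r67=1000011 pc3: +8 =568
r68=1000100 pc2: +4 =572
r69=1000101 pc3: +8 =580
r70=1000110 pc3: +8 =588
r71=1000111 pc4: +16 =604
r72=1001000 pc2: +4 =608
r73=1001001 pc3: +8 =616
r74=1001010 pc3: +8 =624
r75=1001011 pc4: +16 =640
r76=1001100 pc3: +8 =648
r77=1001101 pc4: +16 =664
r78=1001110 pc4: +16 =680
r79=1001111 pc5: +32 =712
r80=1010000 pc2: +4 =716
r81=1010001 pc3: +8 =724
r82=1010010 pc3: +8 =732
r83=1010011 pc4: +16 =748
r84=1010100 pc3: +8 =756
r85=1010101 pc4: +16 =772
r86=1010110 pc4: +16 =788
r87=1010111 pc5: +32 =820
r88=1011000 pc3: +8 =828
r89=1011001 pc4: +16 =844

Answer: 844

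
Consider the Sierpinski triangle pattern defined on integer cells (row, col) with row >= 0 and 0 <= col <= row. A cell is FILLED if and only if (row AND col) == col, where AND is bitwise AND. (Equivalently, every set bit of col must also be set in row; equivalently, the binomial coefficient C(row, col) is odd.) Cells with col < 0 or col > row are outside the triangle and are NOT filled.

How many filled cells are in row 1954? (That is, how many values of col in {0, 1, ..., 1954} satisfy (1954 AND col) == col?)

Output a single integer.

1954 in binary = 11110100010
popcount(1954) = number of 1-bits in 11110100010 = 6
A col c satisfies (1954 AND c) == c iff every set bit of c is also set in 1954; each of the 6 set bits of 1954 can independently be on or off in c.
count = 2^6 = 64

Answer: 64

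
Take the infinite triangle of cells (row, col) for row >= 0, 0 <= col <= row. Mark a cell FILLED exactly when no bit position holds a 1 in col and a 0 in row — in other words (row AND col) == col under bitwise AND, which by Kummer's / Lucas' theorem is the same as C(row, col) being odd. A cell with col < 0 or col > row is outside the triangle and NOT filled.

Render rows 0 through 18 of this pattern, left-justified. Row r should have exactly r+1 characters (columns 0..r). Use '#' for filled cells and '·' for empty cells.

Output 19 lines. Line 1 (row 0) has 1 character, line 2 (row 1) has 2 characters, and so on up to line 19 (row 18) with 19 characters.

Answer: #
##
#·#
####
#···#
##··##
#·#·#·#
########
#·······#
##······##
#·#·····#·#
####····####
#···#···#···#
##··##··##··##
#·#·#·#·#·#·#·#
################
#···············#
##··············##
#·#·············#·#

Derivation:
r0=0: #
r1=1: ##
r2=10: #·#
r3=11: ####
r4=100: #···#
r5=101: ##··##
r6=110: #·#·#·#
r7=111: ########
r8=1000: #·······#
r9=1001: ##······##
r10=1010: #·#·····#·#
r11=1011: ####····####
r12=1100: #···#···#···#
r13=1101: ##··##··##··##
r14=1110: #·#·#·#·#·#·#·#
r15=1111: ################
r16=10000: #···············#
r17=10001: ##··············##
r18=10010: #·#·············#·#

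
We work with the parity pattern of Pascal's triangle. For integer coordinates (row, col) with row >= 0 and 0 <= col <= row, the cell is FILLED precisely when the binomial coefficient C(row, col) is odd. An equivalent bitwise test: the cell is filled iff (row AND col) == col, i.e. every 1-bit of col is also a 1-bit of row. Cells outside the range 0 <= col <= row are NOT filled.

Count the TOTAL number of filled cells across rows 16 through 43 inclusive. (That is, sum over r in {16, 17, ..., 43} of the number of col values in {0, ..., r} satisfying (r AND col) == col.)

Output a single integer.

Answer: 252

Derivation:
r16=10000 pc1: +2 =2
r17=10001 pc2: +4 =6
r18=10010 pc2: +4 =10
r19=10011 pc3: +8 =18
r20=10100 pc2: +4 =22
r21=10101 pc3: +8 =30
r22=10110 pc3: +8 =38
r23=10111 pc4: +16 =54
r24=11000 pc2: +4 =58
r25=11001 pc3: +8 =66
r26=11010 pc3: +8 =74
r27=11011 pc4: +16 =90
r28=11100 pc3: +8 =98
r29=11101 pc4: +16 =114
r30=11110 pc4: +16 =130
r31=11111 pc5: +32 =162
r32=100000 pc1: +2 =164
r33=100001 pc2: +4 =168
r34=100010 pc2: +4 =172
r35=100011 pc3: +8 =180
r36=100100 pc2: +4 =184
r37=100101 pc3: +8 =192
r38=100110 pc3: +8 =200
r39=100111 pc4: +16 =216
r40=101000 pc2: +4 =220
r41=101001 pc3: +8 =228
r42=101010 pc3: +8 =236
r43=101011 pc4: +16 =252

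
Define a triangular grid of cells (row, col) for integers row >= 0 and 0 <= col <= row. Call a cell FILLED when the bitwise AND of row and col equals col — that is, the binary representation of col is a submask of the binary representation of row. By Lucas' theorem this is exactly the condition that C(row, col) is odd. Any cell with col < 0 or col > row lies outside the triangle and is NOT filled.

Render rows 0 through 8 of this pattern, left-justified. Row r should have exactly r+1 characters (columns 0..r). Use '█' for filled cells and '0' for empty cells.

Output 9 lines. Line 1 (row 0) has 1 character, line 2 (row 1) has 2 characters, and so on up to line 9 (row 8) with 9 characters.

r0=0: █
r1=1: ██
r2=10: █0█
r3=11: ████
r4=100: █000█
r5=101: ██00██
r6=110: █0█0█0█
r7=111: ████████
r8=1000: █0000000█

Answer: █
██
█0█
████
█000█
██00██
█0█0█0█
████████
█0000000█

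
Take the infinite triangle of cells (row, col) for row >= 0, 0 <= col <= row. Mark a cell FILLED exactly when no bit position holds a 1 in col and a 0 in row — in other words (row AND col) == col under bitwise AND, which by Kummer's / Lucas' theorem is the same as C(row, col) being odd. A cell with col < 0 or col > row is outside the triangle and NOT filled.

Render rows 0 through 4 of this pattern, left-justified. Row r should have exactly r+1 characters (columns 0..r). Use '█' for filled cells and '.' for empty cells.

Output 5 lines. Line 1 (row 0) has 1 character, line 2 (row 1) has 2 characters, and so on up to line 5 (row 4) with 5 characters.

r0=0: █
r1=1: ██
r2=10: █.█
r3=11: ████
r4=100: █...█

Answer: █
██
█.█
████
█...█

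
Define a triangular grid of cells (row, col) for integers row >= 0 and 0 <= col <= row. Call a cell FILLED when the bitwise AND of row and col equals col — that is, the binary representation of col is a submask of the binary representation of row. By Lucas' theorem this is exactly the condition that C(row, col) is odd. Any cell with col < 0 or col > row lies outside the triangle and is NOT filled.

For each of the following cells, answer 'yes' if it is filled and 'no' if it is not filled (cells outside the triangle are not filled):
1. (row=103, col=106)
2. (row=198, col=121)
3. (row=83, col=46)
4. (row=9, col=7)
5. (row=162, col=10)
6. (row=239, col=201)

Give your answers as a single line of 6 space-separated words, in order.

Answer: no no no no no yes

Derivation:
(103,106): col outside [0, 103] -> not filled
(198,121): row=0b11000110, col=0b1111001, row AND col = 0b1000000 = 64; 64 != 121 -> empty
(83,46): row=0b1010011, col=0b101110, row AND col = 0b10 = 2; 2 != 46 -> empty
(9,7): row=0b1001, col=0b111, row AND col = 0b1 = 1; 1 != 7 -> empty
(162,10): row=0b10100010, col=0b1010, row AND col = 0b10 = 2; 2 != 10 -> empty
(239,201): row=0b11101111, col=0b11001001, row AND col = 0b11001001 = 201; 201 == 201 -> filled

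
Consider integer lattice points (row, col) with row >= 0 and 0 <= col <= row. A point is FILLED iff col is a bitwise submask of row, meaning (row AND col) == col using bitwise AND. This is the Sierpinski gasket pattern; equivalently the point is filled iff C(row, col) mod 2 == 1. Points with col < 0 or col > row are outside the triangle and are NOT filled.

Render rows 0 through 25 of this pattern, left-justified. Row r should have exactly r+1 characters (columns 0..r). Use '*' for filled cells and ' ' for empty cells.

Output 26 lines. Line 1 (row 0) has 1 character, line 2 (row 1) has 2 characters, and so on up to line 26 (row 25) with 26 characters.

Answer: *
**
* *
****
*   *
**  **
* * * *
********
*       *
**      **
* *     * *
****    ****
*   *   *   *
**  **  **  **
* * * * * * * *
****************
*               *
**              **
* *             * *
****            ****
*   *           *   *
**  **          **  **
* * * *         * * * *
********        ********
*       *       *       *
**      **      **      **

Derivation:
r0=0: *
r1=1: **
r2=10: * *
r3=11: ****
r4=100: *   *
r5=101: **  **
r6=110: * * * *
r7=111: ********
r8=1000: *       *
r9=1001: **      **
r10=1010: * *     * *
r11=1011: ****    ****
r12=1100: *   *   *   *
r13=1101: **  **  **  **
r14=1110: * * * * * * * *
r15=1111: ****************
r16=10000: *               *
r17=10001: **              **
r18=10010: * *             * *
r19=10011: ****            ****
r20=10100: *   *           *   *
r21=10101: **  **          **  **
r22=10110: * * * *         * * * *
r23=10111: ********        ********
r24=11000: *       *       *       *
r25=11001: **      **      **      **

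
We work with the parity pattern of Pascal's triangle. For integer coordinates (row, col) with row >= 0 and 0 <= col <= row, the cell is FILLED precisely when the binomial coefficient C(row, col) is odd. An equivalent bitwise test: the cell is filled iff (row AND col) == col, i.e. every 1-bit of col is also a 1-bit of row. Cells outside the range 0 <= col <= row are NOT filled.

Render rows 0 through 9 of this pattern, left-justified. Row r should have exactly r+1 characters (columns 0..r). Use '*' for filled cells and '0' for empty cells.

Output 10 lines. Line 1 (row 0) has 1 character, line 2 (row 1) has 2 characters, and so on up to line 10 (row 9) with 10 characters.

r0=0: *
r1=1: **
r2=10: *0*
r3=11: ****
r4=100: *000*
r5=101: **00**
r6=110: *0*0*0*
r7=111: ********
r8=1000: *0000000*
r9=1001: **000000**

Answer: *
**
*0*
****
*000*
**00**
*0*0*0*
********
*0000000*
**000000**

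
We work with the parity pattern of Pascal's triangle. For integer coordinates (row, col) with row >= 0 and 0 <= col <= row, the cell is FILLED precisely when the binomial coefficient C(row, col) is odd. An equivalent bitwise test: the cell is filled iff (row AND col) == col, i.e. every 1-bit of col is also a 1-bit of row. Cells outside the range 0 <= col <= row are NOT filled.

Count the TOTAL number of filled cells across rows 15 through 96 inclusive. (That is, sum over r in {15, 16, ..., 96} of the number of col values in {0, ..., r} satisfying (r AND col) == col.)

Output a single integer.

r15=1111 pc4: +16 =16
r16=10000 pc1: +2 =18
r17=10001 pc2: +4 =22
r18=10010 pc2: +4 =26
r19=10011 pc3: +8 =34
r20=10100 pc2: +4 =38
r21=10101 pc3: +8 =46
r22=10110 pc3: +8 =54
r23=10111 pc4: +16 =70
r24=11000 pc2: +4 =74
r25=11001 pc3: +8 =82
r26=11010 pc3: +8 =90
r27=11011 pc4: +16 =106
r28=11100 pc3: +8 =114
r29=11101 pc4: +16 =130
r30=11110 pc4: +16 =146
r31=11111 pc5: +32 =178
r32=100000 pc1: +2 =180
r33=100001 pc2: +4 =184
r34=100010 pc2: +4 =188
r35=100011 pc3: +8 =196
r36=100100 pc2: +4 =200
r37=100101 pc3: +8 =208
r38=100110 pc3: +8 =216
r39=100111 pc4: +16 =232
r40=101000 pc2: +4 =236
r41=101001 pc3: +8 =244
r42=101010 pc3: +8 =252
r43=101011 pc4: +16 =268
r44=101100 pc3: +8 =276
r45=101101 pc4: +16 =292
r46=101110 pc4: +16 =308
r47=101111 pc5: +32 =340
r48=110000 pc2: +4 =344
r49=110001 pc3: +8 =352
r50=110010 pc3: +8 =360
r51=110011 pc4: +16 =376
r52=110100 pc3: +8 =384
r53=110101 pc4: +16 =400
r54=110110 pc4: +16 =416
r55=110111 pc5: +32 =448
r56=111000 pc3: +8 =456
r57=111001 pc4: +16 =472
r58=111010 pc4: +16 =488
r59=111011 pc5: +32 =520
r60=111100 pc4: +16 =536
r61=111101 pc5: +32 =568
r62=111110 pc5: +32 =600
r63=111111 pc6: +64 =664
r64=1000000 pc1: +2 =666
r65=1000001 pc2: +4 =670
r66=1000010 pc2: +4 =674
r67=1000011 pc3: +8 =682
r68=1000100 pc2: +4 =686
r69=1000101 pc3: +8 =694
r70=1000110 pc3: +8 =702
r71=1000111 pc4: +16 =718
r72=1001000 pc2: +4 =722
r73=1001001 pc3: +8 =730
r74=1001010 pc3: +8 =738
r75=1001011 pc4: +16 =754
r76=1001100 pc3: +8 =762
r77=1001101 pc4: +16 =778
r78=1001110 pc4: +16 =794
r79=1001111 pc5: +32 =826
r80=1010000 pc2: +4 =830
r81=1010001 pc3: +8 =838
r82=1010010 pc3: +8 =846
r83=1010011 pc4: +16 =862
r84=1010100 pc3: +8 =870
r85=1010101 pc4: +16 =886
r86=1010110 pc4: +16 =902
r87=1010111 pc5: +32 =934
r88=1011000 pc3: +8 =942
r89=1011001 pc4: +16 =958
r90=1011010 pc4: +16 =974
r91=1011011 pc5: +32 =1006
r92=1011100 pc4: +16 =1022
r93=1011101 pc5: +32 =1054
r94=1011110 pc5: +32 =1086
r95=1011111 pc6: +64 =1150
r96=1100000 pc2: +4 =1154

Answer: 1154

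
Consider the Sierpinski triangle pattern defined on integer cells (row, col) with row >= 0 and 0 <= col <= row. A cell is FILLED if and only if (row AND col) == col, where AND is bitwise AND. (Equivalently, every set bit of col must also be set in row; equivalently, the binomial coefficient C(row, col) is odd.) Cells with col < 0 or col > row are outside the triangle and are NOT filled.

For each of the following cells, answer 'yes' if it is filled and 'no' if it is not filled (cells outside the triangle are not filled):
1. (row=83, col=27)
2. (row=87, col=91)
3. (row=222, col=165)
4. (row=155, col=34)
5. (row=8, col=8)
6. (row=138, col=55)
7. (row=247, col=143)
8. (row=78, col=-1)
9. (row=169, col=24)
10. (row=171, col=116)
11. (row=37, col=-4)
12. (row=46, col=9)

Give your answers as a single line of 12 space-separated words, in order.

Answer: no no no no yes no no no no no no no

Derivation:
(83,27): row=0b1010011, col=0b11011, row AND col = 0b10011 = 19; 19 != 27 -> empty
(87,91): col outside [0, 87] -> not filled
(222,165): row=0b11011110, col=0b10100101, row AND col = 0b10000100 = 132; 132 != 165 -> empty
(155,34): row=0b10011011, col=0b100010, row AND col = 0b10 = 2; 2 != 34 -> empty
(8,8): row=0b1000, col=0b1000, row AND col = 0b1000 = 8; 8 == 8 -> filled
(138,55): row=0b10001010, col=0b110111, row AND col = 0b10 = 2; 2 != 55 -> empty
(247,143): row=0b11110111, col=0b10001111, row AND col = 0b10000111 = 135; 135 != 143 -> empty
(78,-1): col outside [0, 78] -> not filled
(169,24): row=0b10101001, col=0b11000, row AND col = 0b1000 = 8; 8 != 24 -> empty
(171,116): row=0b10101011, col=0b1110100, row AND col = 0b100000 = 32; 32 != 116 -> empty
(37,-4): col outside [0, 37] -> not filled
(46,9): row=0b101110, col=0b1001, row AND col = 0b1000 = 8; 8 != 9 -> empty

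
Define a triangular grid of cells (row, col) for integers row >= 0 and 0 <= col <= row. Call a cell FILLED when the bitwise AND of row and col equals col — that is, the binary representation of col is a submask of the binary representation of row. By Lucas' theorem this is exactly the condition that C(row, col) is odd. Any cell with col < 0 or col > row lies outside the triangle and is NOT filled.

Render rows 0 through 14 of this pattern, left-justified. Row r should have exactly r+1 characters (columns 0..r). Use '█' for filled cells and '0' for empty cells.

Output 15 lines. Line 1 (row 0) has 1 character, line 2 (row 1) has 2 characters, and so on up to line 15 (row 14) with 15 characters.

r0=0: █
r1=1: ██
r2=10: █0█
r3=11: ████
r4=100: █000█
r5=101: ██00██
r6=110: █0█0█0█
r7=111: ████████
r8=1000: █0000000█
r9=1001: ██000000██
r10=1010: █0█00000█0█
r11=1011: ████0000████
r12=1100: █000█000█000█
r13=1101: ██00██00██00██
r14=1110: █0█0█0█0█0█0█0█

Answer: █
██
█0█
████
█000█
██00██
█0█0█0█
████████
█0000000█
██000000██
█0█00000█0█
████0000████
█000█000█000█
██00██00██00██
█0█0█0█0█0█0█0█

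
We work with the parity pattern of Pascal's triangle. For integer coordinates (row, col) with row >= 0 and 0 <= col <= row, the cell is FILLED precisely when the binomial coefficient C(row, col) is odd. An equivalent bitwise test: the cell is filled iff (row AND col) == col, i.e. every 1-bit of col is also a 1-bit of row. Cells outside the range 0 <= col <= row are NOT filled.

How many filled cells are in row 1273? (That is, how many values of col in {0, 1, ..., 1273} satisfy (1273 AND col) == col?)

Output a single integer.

Answer: 128

Derivation:
1273 in binary = 10011111001
popcount(1273) = number of 1-bits in 10011111001 = 7
A col c satisfies (1273 AND c) == c iff every set bit of c is also set in 1273; each of the 7 set bits of 1273 can independently be on or off in c.
count = 2^7 = 128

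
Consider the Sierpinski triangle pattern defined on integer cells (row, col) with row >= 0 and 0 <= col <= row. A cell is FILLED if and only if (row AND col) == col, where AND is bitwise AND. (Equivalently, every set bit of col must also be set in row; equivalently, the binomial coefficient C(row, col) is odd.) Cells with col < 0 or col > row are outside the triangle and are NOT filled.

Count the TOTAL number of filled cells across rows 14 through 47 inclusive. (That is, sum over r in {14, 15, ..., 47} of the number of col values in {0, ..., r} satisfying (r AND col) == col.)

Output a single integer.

Answer: 348

Derivation:
r14=1110 pc3: +8 =8
r15=1111 pc4: +16 =24
r16=10000 pc1: +2 =26
r17=10001 pc2: +4 =30
r18=10010 pc2: +4 =34
r19=10011 pc3: +8 =42
r20=10100 pc2: +4 =46
r21=10101 pc3: +8 =54
r22=10110 pc3: +8 =62
r23=10111 pc4: +16 =78
r24=11000 pc2: +4 =82
r25=11001 pc3: +8 =90
r26=11010 pc3: +8 =98
r27=11011 pc4: +16 =114
r28=11100 pc3: +8 =122
r29=11101 pc4: +16 =138
r30=11110 pc4: +16 =154
r31=11111 pc5: +32 =186
r32=100000 pc1: +2 =188
r33=100001 pc2: +4 =192
r34=100010 pc2: +4 =196
r35=100011 pc3: +8 =204
r36=100100 pc2: +4 =208
r37=100101 pc3: +8 =216
r38=100110 pc3: +8 =224
r39=100111 pc4: +16 =240
r40=101000 pc2: +4 =244
r41=101001 pc3: +8 =252
r42=101010 pc3: +8 =260
r43=101011 pc4: +16 =276
r44=101100 pc3: +8 =284
r45=101101 pc4: +16 =300
r46=101110 pc4: +16 =316
r47=101111 pc5: +32 =348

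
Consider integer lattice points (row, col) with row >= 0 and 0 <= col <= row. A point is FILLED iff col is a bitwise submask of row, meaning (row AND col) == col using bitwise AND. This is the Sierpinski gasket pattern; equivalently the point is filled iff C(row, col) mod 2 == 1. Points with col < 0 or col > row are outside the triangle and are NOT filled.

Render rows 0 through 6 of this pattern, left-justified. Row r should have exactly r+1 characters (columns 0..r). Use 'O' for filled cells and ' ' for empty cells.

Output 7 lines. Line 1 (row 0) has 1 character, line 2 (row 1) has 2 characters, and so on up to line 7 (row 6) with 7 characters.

Answer: O
OO
O O
OOOO
O   O
OO  OO
O O O O

Derivation:
r0=0: O
r1=1: OO
r2=10: O O
r3=11: OOOO
r4=100: O   O
r5=101: OO  OO
r6=110: O O O O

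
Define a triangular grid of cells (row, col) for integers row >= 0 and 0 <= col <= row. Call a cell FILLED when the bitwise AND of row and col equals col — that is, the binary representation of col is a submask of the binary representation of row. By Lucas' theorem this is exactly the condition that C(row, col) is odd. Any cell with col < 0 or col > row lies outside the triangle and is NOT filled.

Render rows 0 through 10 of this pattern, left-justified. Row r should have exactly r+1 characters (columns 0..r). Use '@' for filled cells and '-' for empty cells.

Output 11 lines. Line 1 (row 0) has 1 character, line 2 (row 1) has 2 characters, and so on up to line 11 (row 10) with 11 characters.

Answer: @
@@
@-@
@@@@
@---@
@@--@@
@-@-@-@
@@@@@@@@
@-------@
@@------@@
@-@-----@-@

Derivation:
r0=0: @
r1=1: @@
r2=10: @-@
r3=11: @@@@
r4=100: @---@
r5=101: @@--@@
r6=110: @-@-@-@
r7=111: @@@@@@@@
r8=1000: @-------@
r9=1001: @@------@@
r10=1010: @-@-----@-@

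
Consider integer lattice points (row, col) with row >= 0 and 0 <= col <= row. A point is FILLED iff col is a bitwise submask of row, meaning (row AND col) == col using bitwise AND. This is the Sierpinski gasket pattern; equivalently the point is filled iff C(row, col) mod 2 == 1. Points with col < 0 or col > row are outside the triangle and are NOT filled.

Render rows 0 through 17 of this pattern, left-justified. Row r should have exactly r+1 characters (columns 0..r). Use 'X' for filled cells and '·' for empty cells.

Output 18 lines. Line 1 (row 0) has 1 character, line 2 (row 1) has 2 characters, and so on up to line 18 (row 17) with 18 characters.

r0=0: X
r1=1: XX
r2=10: X·X
r3=11: XXXX
r4=100: X···X
r5=101: XX··XX
r6=110: X·X·X·X
r7=111: XXXXXXXX
r8=1000: X·······X
r9=1001: XX······XX
r10=1010: X·X·····X·X
r11=1011: XXXX····XXXX
r12=1100: X···X···X···X
r13=1101: XX··XX··XX··XX
r14=1110: X·X·X·X·X·X·X·X
r15=1111: XXXXXXXXXXXXXXXX
r16=10000: X···············X
r17=10001: XX··············XX

Answer: X
XX
X·X
XXXX
X···X
XX··XX
X·X·X·X
XXXXXXXX
X·······X
XX······XX
X·X·····X·X
XXXX····XXXX
X···X···X···X
XX··XX··XX··XX
X·X·X·X·X·X·X·X
XXXXXXXXXXXXXXXX
X···············X
XX··············XX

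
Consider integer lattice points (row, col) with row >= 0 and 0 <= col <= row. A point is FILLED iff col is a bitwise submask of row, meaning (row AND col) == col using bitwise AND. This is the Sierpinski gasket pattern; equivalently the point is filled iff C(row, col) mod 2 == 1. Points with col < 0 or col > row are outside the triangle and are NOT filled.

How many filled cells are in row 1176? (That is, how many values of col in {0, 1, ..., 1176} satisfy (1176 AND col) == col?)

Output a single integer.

1176 in binary = 10010011000
popcount(1176) = number of 1-bits in 10010011000 = 4
A col c satisfies (1176 AND c) == c iff every set bit of c is also set in 1176; each of the 4 set bits of 1176 can independently be on or off in c.
count = 2^4 = 16

Answer: 16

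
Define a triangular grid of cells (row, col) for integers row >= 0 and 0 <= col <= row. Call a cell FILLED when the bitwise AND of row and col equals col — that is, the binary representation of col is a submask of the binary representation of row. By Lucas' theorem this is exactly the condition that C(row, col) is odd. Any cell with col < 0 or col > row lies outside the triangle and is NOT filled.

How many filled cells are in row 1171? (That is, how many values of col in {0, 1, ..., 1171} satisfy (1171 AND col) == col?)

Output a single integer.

Answer: 32

Derivation:
1171 in binary = 10010010011
popcount(1171) = number of 1-bits in 10010010011 = 5
A col c satisfies (1171 AND c) == c iff every set bit of c is also set in 1171; each of the 5 set bits of 1171 can independently be on or off in c.
count = 2^5 = 32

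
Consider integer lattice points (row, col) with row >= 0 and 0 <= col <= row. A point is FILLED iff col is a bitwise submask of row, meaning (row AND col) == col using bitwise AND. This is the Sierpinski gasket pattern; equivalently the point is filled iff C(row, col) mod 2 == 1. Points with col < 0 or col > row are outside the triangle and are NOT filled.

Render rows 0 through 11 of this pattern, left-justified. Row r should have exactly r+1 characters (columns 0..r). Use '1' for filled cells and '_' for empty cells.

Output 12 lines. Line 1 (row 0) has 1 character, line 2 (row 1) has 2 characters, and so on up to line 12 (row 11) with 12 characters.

r0=0: 1
r1=1: 11
r2=10: 1_1
r3=11: 1111
r4=100: 1___1
r5=101: 11__11
r6=110: 1_1_1_1
r7=111: 11111111
r8=1000: 1_______1
r9=1001: 11______11
r10=1010: 1_1_____1_1
r11=1011: 1111____1111

Answer: 1
11
1_1
1111
1___1
11__11
1_1_1_1
11111111
1_______1
11______11
1_1_____1_1
1111____1111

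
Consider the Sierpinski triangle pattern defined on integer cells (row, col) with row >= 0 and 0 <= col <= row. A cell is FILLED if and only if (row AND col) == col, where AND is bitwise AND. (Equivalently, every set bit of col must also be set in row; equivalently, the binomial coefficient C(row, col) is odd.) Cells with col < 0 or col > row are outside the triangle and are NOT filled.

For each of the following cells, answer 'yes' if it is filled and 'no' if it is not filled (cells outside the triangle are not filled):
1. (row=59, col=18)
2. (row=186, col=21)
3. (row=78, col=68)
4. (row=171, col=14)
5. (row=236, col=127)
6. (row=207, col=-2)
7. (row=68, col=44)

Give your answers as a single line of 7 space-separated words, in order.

(59,18): row=0b111011, col=0b10010, row AND col = 0b10010 = 18; 18 == 18 -> filled
(186,21): row=0b10111010, col=0b10101, row AND col = 0b10000 = 16; 16 != 21 -> empty
(78,68): row=0b1001110, col=0b1000100, row AND col = 0b1000100 = 68; 68 == 68 -> filled
(171,14): row=0b10101011, col=0b1110, row AND col = 0b1010 = 10; 10 != 14 -> empty
(236,127): row=0b11101100, col=0b1111111, row AND col = 0b1101100 = 108; 108 != 127 -> empty
(207,-2): col outside [0, 207] -> not filled
(68,44): row=0b1000100, col=0b101100, row AND col = 0b100 = 4; 4 != 44 -> empty

Answer: yes no yes no no no no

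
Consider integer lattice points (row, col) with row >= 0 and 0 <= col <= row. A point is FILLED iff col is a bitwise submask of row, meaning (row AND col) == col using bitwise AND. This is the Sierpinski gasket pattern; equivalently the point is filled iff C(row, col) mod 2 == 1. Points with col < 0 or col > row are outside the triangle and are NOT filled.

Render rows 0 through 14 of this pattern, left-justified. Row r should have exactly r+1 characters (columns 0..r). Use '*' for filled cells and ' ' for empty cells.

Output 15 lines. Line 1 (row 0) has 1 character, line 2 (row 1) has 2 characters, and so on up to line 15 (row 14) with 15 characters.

Answer: *
**
* *
****
*   *
**  **
* * * *
********
*       *
**      **
* *     * *
****    ****
*   *   *   *
**  **  **  **
* * * * * * * *

Derivation:
r0=0: *
r1=1: **
r2=10: * *
r3=11: ****
r4=100: *   *
r5=101: **  **
r6=110: * * * *
r7=111: ********
r8=1000: *       *
r9=1001: **      **
r10=1010: * *     * *
r11=1011: ****    ****
r12=1100: *   *   *   *
r13=1101: **  **  **  **
r14=1110: * * * * * * * *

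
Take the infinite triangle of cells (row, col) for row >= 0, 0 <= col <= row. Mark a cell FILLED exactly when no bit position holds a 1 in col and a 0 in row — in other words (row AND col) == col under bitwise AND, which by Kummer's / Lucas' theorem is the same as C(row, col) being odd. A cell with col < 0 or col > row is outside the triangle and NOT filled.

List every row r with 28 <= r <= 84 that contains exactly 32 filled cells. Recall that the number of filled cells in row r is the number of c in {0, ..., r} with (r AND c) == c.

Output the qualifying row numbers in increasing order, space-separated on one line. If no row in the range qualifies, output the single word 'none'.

Answer: 31 47 55 59 61 62 79

Derivation:
Row r has 2^popcount(r) filled cells, so we need popcount(r) = log2(32) = 5.
Scan r = 28..84 and keep those with exactly 5 one-bits:
r=28=11100 popcount=3 -> skip
r=29=11101 popcount=4 -> skip
r=30=11110 popcount=4 -> skip
r=31=11111 popcount=5 -> KEEP
r=32=100000 popcount=1 -> skip
r=33=100001 popcount=2 -> skip
r=34=100010 popcount=2 -> skip
r=35=100011 popcount=3 -> skip
r=36=100100 popcount=2 -> skip
r=37=100101 popcount=3 -> skip
r=38=100110 popcount=3 -> skip
r=39=100111 popcount=4 -> skip
r=40=101000 popcount=2 -> skip
r=41=101001 popcount=3 -> skip
r=42=101010 popcount=3 -> skip
r=43=101011 popcount=4 -> skip
r=44=101100 popcount=3 -> skip
r=45=101101 popcount=4 -> skip
r=46=101110 popcount=4 -> skip
r=47=101111 popcount=5 -> KEEP
r=48=110000 popcount=2 -> skip
r=49=110001 popcount=3 -> skip
r=50=110010 popcount=3 -> skip
r=51=110011 popcount=4 -> skip
r=52=110100 popcount=3 -> skip
r=53=110101 popcount=4 -> skip
r=54=110110 popcount=4 -> skip
r=55=110111 popcount=5 -> KEEP
r=56=111000 popcount=3 -> skip
r=57=111001 popcount=4 -> skip
r=58=111010 popcount=4 -> skip
r=59=111011 popcount=5 -> KEEP
r=60=111100 popcount=4 -> skip
r=61=111101 popcount=5 -> KEEP
r=62=111110 popcount=5 -> KEEP
r=63=111111 popcount=6 -> skip
r=64=1000000 popcount=1 -> skip
r=65=1000001 popcount=2 -> skip
r=66=1000010 popcount=2 -> skip
r=67=1000011 popcount=3 -> skip
r=68=1000100 popcount=2 -> skip
r=69=1000101 popcount=3 -> skip
r=70=1000110 popcount=3 -> skip
r=71=1000111 popcount=4 -> skip
r=72=1001000 popcount=2 -> skip
r=73=1001001 popcount=3 -> skip
r=74=1001010 popcount=3 -> skip
r=75=1001011 popcount=4 -> skip
r=76=1001100 popcount=3 -> skip
r=77=1001101 popcount=4 -> skip
r=78=1001110 popcount=4 -> skip
r=79=1001111 popcount=5 -> KEEP
r=80=1010000 popcount=2 -> skip
r=81=1010001 popcount=3 -> skip
r=82=1010010 popcount=3 -> skip
r=83=1010011 popcount=4 -> skip
r=84=1010100 popcount=3 -> skip
Kept rows: 31 47 55 59 61 62 79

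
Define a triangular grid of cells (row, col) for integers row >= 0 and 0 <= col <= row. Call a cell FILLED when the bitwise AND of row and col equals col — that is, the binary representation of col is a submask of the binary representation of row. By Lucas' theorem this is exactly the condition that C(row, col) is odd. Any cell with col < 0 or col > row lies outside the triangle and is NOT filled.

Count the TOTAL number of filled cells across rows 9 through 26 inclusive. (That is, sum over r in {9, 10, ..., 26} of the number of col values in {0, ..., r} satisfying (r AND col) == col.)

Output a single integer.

Answer: 126

Derivation:
r9=1001 pc2: +4 =4
r10=1010 pc2: +4 =8
r11=1011 pc3: +8 =16
r12=1100 pc2: +4 =20
r13=1101 pc3: +8 =28
r14=1110 pc3: +8 =36
r15=1111 pc4: +16 =52
r16=10000 pc1: +2 =54
r17=10001 pc2: +4 =58
r18=10010 pc2: +4 =62
r19=10011 pc3: +8 =70
r20=10100 pc2: +4 =74
r21=10101 pc3: +8 =82
r22=10110 pc3: +8 =90
r23=10111 pc4: +16 =106
r24=11000 pc2: +4 =110
r25=11001 pc3: +8 =118
r26=11010 pc3: +8 =126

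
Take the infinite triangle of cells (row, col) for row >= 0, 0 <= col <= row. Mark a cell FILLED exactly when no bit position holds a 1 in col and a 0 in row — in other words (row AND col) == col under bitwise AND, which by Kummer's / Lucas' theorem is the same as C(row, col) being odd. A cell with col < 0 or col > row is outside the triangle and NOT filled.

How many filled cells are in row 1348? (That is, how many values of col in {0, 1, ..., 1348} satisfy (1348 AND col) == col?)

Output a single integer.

1348 in binary = 10101000100
popcount(1348) = number of 1-bits in 10101000100 = 4
A col c satisfies (1348 AND c) == c iff every set bit of c is also set in 1348; each of the 4 set bits of 1348 can independently be on or off in c.
count = 2^4 = 16

Answer: 16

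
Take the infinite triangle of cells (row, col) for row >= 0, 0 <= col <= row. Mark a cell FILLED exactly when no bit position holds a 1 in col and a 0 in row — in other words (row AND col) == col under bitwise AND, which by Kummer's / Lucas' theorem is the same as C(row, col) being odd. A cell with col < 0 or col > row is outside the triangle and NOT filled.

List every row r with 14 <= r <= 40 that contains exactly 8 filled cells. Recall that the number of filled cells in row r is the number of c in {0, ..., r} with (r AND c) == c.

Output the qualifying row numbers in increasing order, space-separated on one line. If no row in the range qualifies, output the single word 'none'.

Answer: 14 19 21 22 25 26 28 35 37 38

Derivation:
Row r has 2^popcount(r) filled cells, so we need popcount(r) = log2(8) = 3.
Scan r = 14..40 and keep those with exactly 3 one-bits:
r=14=1110 popcount=3 -> KEEP
r=15=1111 popcount=4 -> skip
r=16=10000 popcount=1 -> skip
r=17=10001 popcount=2 -> skip
r=18=10010 popcount=2 -> skip
r=19=10011 popcount=3 -> KEEP
r=20=10100 popcount=2 -> skip
r=21=10101 popcount=3 -> KEEP
r=22=10110 popcount=3 -> KEEP
r=23=10111 popcount=4 -> skip
r=24=11000 popcount=2 -> skip
r=25=11001 popcount=3 -> KEEP
r=26=11010 popcount=3 -> KEEP
r=27=11011 popcount=4 -> skip
r=28=11100 popcount=3 -> KEEP
r=29=11101 popcount=4 -> skip
r=30=11110 popcount=4 -> skip
r=31=11111 popcount=5 -> skip
r=32=100000 popcount=1 -> skip
r=33=100001 popcount=2 -> skip
r=34=100010 popcount=2 -> skip
r=35=100011 popcount=3 -> KEEP
r=36=100100 popcount=2 -> skip
r=37=100101 popcount=3 -> KEEP
r=38=100110 popcount=3 -> KEEP
r=39=100111 popcount=4 -> skip
r=40=101000 popcount=2 -> skip
Kept rows: 14 19 21 22 25 26 28 35 37 38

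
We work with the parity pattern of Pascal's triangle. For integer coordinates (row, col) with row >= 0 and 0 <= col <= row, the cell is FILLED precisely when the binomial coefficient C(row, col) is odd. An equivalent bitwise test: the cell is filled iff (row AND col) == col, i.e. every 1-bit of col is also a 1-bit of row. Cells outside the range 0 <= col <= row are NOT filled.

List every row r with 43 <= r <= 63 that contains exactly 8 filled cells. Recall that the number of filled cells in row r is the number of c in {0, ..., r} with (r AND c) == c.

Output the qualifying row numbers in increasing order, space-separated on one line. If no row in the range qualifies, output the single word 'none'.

Row r has 2^popcount(r) filled cells, so we need popcount(r) = log2(8) = 3.
Scan r = 43..63 and keep those with exactly 3 one-bits:
r=43=101011 popcount=4 -> skip
r=44=101100 popcount=3 -> KEEP
r=45=101101 popcount=4 -> skip
r=46=101110 popcount=4 -> skip
r=47=101111 popcount=5 -> skip
r=48=110000 popcount=2 -> skip
r=49=110001 popcount=3 -> KEEP
r=50=110010 popcount=3 -> KEEP
r=51=110011 popcount=4 -> skip
r=52=110100 popcount=3 -> KEEP
r=53=110101 popcount=4 -> skip
r=54=110110 popcount=4 -> skip
r=55=110111 popcount=5 -> skip
r=56=111000 popcount=3 -> KEEP
r=57=111001 popcount=4 -> skip
r=58=111010 popcount=4 -> skip
r=59=111011 popcount=5 -> skip
r=60=111100 popcount=4 -> skip
r=61=111101 popcount=5 -> skip
r=62=111110 popcount=5 -> skip
r=63=111111 popcount=6 -> skip
Kept rows: 44 49 50 52 56

Answer: 44 49 50 52 56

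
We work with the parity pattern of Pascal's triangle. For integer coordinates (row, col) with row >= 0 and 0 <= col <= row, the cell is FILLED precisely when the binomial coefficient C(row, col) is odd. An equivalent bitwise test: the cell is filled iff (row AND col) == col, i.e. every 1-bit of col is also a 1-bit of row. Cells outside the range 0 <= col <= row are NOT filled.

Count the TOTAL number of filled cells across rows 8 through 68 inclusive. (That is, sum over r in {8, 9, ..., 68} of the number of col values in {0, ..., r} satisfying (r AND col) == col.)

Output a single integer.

Answer: 724

Derivation:
r8=1000 pc1: +2 =2
r9=1001 pc2: +4 =6
r10=1010 pc2: +4 =10
r11=1011 pc3: +8 =18
r12=1100 pc2: +4 =22
r13=1101 pc3: +8 =30
r14=1110 pc3: +8 =38
r15=1111 pc4: +16 =54
r16=10000 pc1: +2 =56
r17=10001 pc2: +4 =60
r18=10010 pc2: +4 =64
r19=10011 pc3: +8 =72
r20=10100 pc2: +4 =76
r21=10101 pc3: +8 =84
r22=10110 pc3: +8 =92
r23=10111 pc4: +16 =108
r24=11000 pc2: +4 =112
r25=11001 pc3: +8 =120
r26=11010 pc3: +8 =128
r27=11011 pc4: +16 =144
r28=11100 pc3: +8 =152
r29=11101 pc4: +16 =168
r30=11110 pc4: +16 =184
r31=11111 pc5: +32 =216
r32=100000 pc1: +2 =218
r33=100001 pc2: +4 =222
r34=100010 pc2: +4 =226
r35=100011 pc3: +8 =234
r36=100100 pc2: +4 =238
r37=100101 pc3: +8 =246
r38=100110 pc3: +8 =254
r39=100111 pc4: +16 =270
r40=101000 pc2: +4 =274
r41=101001 pc3: +8 =282
r42=101010 pc3: +8 =290
r43=101011 pc4: +16 =306
r44=101100 pc3: +8 =314
r45=101101 pc4: +16 =330
r46=101110 pc4: +16 =346
r47=101111 pc5: +32 =378
r48=110000 pc2: +4 =382
r49=110001 pc3: +8 =390
r50=110010 pc3: +8 =398
r51=110011 pc4: +16 =414
r52=110100 pc3: +8 =422
r53=110101 pc4: +16 =438
r54=110110 pc4: +16 =454
r55=110111 pc5: +32 =486
r56=111000 pc3: +8 =494
r57=111001 pc4: +16 =510
r58=111010 pc4: +16 =526
r59=111011 pc5: +32 =558
r60=111100 pc4: +16 =574
r61=111101 pc5: +32 =606
r62=111110 pc5: +32 =638
r63=111111 pc6: +64 =702
r64=1000000 pc1: +2 =704
r65=1000001 pc2: +4 =708
r66=1000010 pc2: +4 =712
r67=1000011 pc3: +8 =720
r68=1000100 pc2: +4 =724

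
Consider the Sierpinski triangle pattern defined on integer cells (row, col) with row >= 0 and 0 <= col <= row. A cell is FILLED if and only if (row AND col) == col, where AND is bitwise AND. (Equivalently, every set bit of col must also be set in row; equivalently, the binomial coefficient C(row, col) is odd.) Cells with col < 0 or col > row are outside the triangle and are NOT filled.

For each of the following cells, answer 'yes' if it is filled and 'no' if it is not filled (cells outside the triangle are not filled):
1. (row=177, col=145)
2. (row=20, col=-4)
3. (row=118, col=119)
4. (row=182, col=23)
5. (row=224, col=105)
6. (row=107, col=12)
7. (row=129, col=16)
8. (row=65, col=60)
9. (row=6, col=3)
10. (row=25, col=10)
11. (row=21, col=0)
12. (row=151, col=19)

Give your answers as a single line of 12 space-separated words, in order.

Answer: yes no no no no no no no no no yes yes

Derivation:
(177,145): row=0b10110001, col=0b10010001, row AND col = 0b10010001 = 145; 145 == 145 -> filled
(20,-4): col outside [0, 20] -> not filled
(118,119): col outside [0, 118] -> not filled
(182,23): row=0b10110110, col=0b10111, row AND col = 0b10110 = 22; 22 != 23 -> empty
(224,105): row=0b11100000, col=0b1101001, row AND col = 0b1100000 = 96; 96 != 105 -> empty
(107,12): row=0b1101011, col=0b1100, row AND col = 0b1000 = 8; 8 != 12 -> empty
(129,16): row=0b10000001, col=0b10000, row AND col = 0b0 = 0; 0 != 16 -> empty
(65,60): row=0b1000001, col=0b111100, row AND col = 0b0 = 0; 0 != 60 -> empty
(6,3): row=0b110, col=0b11, row AND col = 0b10 = 2; 2 != 3 -> empty
(25,10): row=0b11001, col=0b1010, row AND col = 0b1000 = 8; 8 != 10 -> empty
(21,0): row=0b10101, col=0b0, row AND col = 0b0 = 0; 0 == 0 -> filled
(151,19): row=0b10010111, col=0b10011, row AND col = 0b10011 = 19; 19 == 19 -> filled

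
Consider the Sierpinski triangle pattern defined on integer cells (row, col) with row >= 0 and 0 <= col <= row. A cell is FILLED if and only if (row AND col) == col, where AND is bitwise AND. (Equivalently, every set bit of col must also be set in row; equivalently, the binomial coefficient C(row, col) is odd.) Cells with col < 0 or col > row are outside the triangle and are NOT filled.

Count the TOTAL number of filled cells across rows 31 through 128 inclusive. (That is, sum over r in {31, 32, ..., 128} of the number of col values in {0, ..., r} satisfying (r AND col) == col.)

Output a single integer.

Answer: 1978

Derivation:
r31=11111 pc5: +32 =32
r32=100000 pc1: +2 =34
r33=100001 pc2: +4 =38
r34=100010 pc2: +4 =42
r35=100011 pc3: +8 =50
r36=100100 pc2: +4 =54
r37=100101 pc3: +8 =62
r38=100110 pc3: +8 =70
r39=100111 pc4: +16 =86
r40=101000 pc2: +4 =90
r41=101001 pc3: +8 =98
r42=101010 pc3: +8 =106
r43=101011 pc4: +16 =122
r44=101100 pc3: +8 =130
r45=101101 pc4: +16 =146
r46=101110 pc4: +16 =162
r47=101111 pc5: +32 =194
r48=110000 pc2: +4 =198
r49=110001 pc3: +8 =206
r50=110010 pc3: +8 =214
r51=110011 pc4: +16 =230
r52=110100 pc3: +8 =238
r53=110101 pc4: +16 =254
r54=110110 pc4: +16 =270
r55=110111 pc5: +32 =302
r56=111000 pc3: +8 =310
r57=111001 pc4: +16 =326
r58=111010 pc4: +16 =342
r59=111011 pc5: +32 =374
r60=111100 pc4: +16 =390
r61=111101 pc5: +32 =422
r62=111110 pc5: +32 =454
r63=111111 pc6: +64 =518
r64=1000000 pc1: +2 =520
r65=1000001 pc2: +4 =524
r66=1000010 pc2: +4 =528
r67=1000011 pc3: +8 =536
r68=1000100 pc2: +4 =540
r69=1000101 pc3: +8 =548
r70=1000110 pc3: +8 =556
r71=1000111 pc4: +16 =572
r72=1001000 pc2: +4 =576
r73=1001001 pc3: +8 =584
r74=1001010 pc3: +8 =592
r75=1001011 pc4: +16 =608
r76=1001100 pc3: +8 =616
r77=1001101 pc4: +16 =632
r78=1001110 pc4: +16 =648
r79=1001111 pc5: +32 =680
r80=1010000 pc2: +4 =684
r81=1010001 pc3: +8 =692
r82=1010010 pc3: +8 =700
r83=1010011 pc4: +16 =716
r84=1010100 pc3: +8 =724
r85=1010101 pc4: +16 =740
r86=1010110 pc4: +16 =756
r87=1010111 pc5: +32 =788
r88=1011000 pc3: +8 =796
r89=1011001 pc4: +16 =812
r90=1011010 pc4: +16 =828
r91=1011011 pc5: +32 =860
r92=1011100 pc4: +16 =876
r93=1011101 pc5: +32 =908
r94=1011110 pc5: +32 =940
r95=1011111 pc6: +64 =1004
r96=1100000 pc2: +4 =1008
r97=1100001 pc3: +8 =1016
r98=1100010 pc3: +8 =1024
r99=1100011 pc4: +16 =1040
r100=1100100 pc3: +8 =1048
r101=1100101 pc4: +16 =1064
r102=1100110 pc4: +16 =1080
r103=1100111 pc5: +32 =1112
r104=1101000 pc3: +8 =1120
r105=1101001 pc4: +16 =1136
r106=1101010 pc4: +16 =1152
r107=1101011 pc5: +32 =1184
r108=1101100 pc4: +16 =1200
r109=1101101 pc5: +32 =1232
r110=1101110 pc5: +32 =1264
r111=1101111 pc6: +64 =1328
r112=1110000 pc3: +8 =1336
r113=1110001 pc4: +16 =1352
r114=1110010 pc4: +16 =1368
r115=1110011 pc5: +32 =1400
r116=1110100 pc4: +16 =1416
r117=1110101 pc5: +32 =1448
r118=1110110 pc5: +32 =1480
r119=1110111 pc6: +64 =1544
r120=1111000 pc4: +16 =1560
r121=1111001 pc5: +32 =1592
r122=1111010 pc5: +32 =1624
r123=1111011 pc6: +64 =1688
r124=1111100 pc5: +32 =1720
r125=1111101 pc6: +64 =1784
r126=1111110 pc6: +64 =1848
r127=1111111 pc7: +128 =1976
r128=10000000 pc1: +2 =1978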